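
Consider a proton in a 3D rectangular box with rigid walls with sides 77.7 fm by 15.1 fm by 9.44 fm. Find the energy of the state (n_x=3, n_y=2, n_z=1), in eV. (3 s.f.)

For a 3D rectangular well E = (h²/8m_p)·Σ n_i²/L_i² = (6.626×10^-34)²/(8·1.673×10^-27) · [3²/(77.7 fm)² + 2²/(15.1 fm)² + 1²/(9.44 fm)²].
Evaluating gives E = 9.925×10^-13 J = 6.20×10^6 eV.

E = 6.20×10^6 eV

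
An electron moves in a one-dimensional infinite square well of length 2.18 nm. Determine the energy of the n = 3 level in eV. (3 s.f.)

For an infinite well E_n = n²h²/(8m_eL²), so E_1 = h²/(8m_eL²) = (6.626×10^-34)²/(8·9.109×10^-31·(2.18×10^-9 m)²) = 1.268×10^-20 J.
Then E_3 = 3²·E_1 = 9·1.268×10^-20 J = 1.141×10^-19 J.
Converting, E_3 = 1.141×10^-19 J / (1.602×10^-19 J/eV) = 0.712 eV.

E_3 = 0.712 eV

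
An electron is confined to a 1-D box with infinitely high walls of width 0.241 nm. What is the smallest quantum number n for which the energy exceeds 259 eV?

E_1 = h²/(8m_eL²) = 1.037×10^-18 J = 6.473 eV.
Need n² > 259/6.473 = 40.01, i.e. n > 6.325.
The smallest integer satisfying this is n = 7.

n = 7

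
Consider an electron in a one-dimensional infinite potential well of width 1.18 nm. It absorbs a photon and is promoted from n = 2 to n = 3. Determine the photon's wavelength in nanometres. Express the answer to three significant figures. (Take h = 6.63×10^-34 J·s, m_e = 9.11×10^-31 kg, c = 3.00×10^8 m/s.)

λ = 918 nm

E_1 = h²/(8m_eL²) = 4.332×10^-20 J, so ΔE = (3² − 2²)E_1 = 2.166×10^-19 J.
λ = hc/ΔE = (6.63×10^-34·3.00×10^8)/2.166×10^-19 = 9.18×10^-7 m = 918 nm.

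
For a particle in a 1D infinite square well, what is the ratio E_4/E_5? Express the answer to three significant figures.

E_n ∝ n², so E_4/E_5 = 4²/5² = 16/25 = 0.640.

0.640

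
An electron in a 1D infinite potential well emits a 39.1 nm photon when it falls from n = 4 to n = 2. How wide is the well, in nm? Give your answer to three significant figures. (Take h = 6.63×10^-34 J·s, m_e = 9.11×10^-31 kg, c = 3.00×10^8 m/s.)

The photon carries ΔE = hc/λ = 6.63×10^-34·3.00×10^8/3.91×10^-8 m = 5.087×10^-18 J.
Since ΔE = (4² − 2²)E_1, E_1 = 4.239×10^-19 J, and L = h/√(8m_eE_1) = 3.77×10^-10 m = 0.377 nm.

L = 0.377 nm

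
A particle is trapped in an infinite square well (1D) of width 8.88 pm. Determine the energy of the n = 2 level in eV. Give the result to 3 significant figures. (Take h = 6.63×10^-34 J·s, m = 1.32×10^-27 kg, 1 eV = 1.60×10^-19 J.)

For an infinite well E_n = n²h²/(8mL²), so E_1 = h²/(8mL²) = (6.63×10^-34)²/(8·1.32×10^-27·(8.88×10^-12 m)²) = 5.279×10^-19 J.
Then E_2 = 2²·E_1 = 4·5.279×10^-19 J = 2.112×10^-18 J.
Converting, E_2 = 2.112×10^-18 J / (1.60×10^-19 J/eV) = 13.2 eV.

E_2 = 13.2 eV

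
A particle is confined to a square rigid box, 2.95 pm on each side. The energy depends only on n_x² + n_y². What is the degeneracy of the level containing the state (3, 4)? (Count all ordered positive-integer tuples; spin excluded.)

The level has n_x² + n_y² = 25. The ordered positive-integer solutions are (3, 4), (4, 3).
That gives 2 states.

degeneracy = 2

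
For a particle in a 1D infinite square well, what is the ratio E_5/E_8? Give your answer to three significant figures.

0.391

E_n ∝ n², so E_5/E_8 = 5²/8² = 25/64 = 0.391.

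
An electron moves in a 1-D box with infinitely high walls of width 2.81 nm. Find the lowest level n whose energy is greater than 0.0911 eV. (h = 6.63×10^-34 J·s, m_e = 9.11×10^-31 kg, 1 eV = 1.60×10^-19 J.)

n = 2

E_1 = h²/(8m_eL²) = 7.638×10^-21 J = 0.04774 eV.
Need n² > 0.0911/0.04774 = 1.908, i.e. n > 1.381.
The smallest integer satisfying this is n = 2.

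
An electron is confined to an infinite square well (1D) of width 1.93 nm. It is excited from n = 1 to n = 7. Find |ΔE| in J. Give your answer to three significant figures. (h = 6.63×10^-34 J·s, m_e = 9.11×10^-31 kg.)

|ΔE| = 7.77×10^-19 J

E_1 = h²/(8m_eL²) = 1.619×10^-20 J.
|ΔE| = |1² − 7²|·E_1 = 48·1.619×10^-20 J = 7.77×10^-19 J.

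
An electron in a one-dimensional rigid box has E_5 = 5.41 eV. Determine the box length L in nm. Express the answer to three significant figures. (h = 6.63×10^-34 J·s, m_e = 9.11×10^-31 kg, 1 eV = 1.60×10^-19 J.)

From E_n = n²h²/(8m_eL²), L = n·h/√(8m_eE_n).
E_5 = 5.41 eV = 8.656×10^-19 J, so L = 5·6.63×10^-34/√(8·9.11×10^-31·8.656×10^-19) = 1.32×10^-9 m = 1.32 nm.

L = 1.32 nm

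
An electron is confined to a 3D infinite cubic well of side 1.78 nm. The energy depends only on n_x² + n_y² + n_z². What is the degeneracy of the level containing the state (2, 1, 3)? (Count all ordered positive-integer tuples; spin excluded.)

The level has n_x² + n_y² + n_z² = 14. The ordered positive-integer solutions are (1, 2, 3), (1, 3, 2), (2, 1, 3), (2, 3, 1), (3, 1, 2), (3, 2, 1).
That gives 6 states.

degeneracy = 6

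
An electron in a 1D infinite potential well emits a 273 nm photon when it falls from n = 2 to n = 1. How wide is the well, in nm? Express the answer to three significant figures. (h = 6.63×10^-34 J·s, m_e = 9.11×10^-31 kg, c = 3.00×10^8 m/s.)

The photon carries ΔE = hc/λ = 6.63×10^-34·3.00×10^8/2.73×10^-7 m = 7.286×10^-19 J.
Since ΔE = (2² − 1²)E_1, E_1 = 2.429×10^-19 J, and L = h/√(8m_eE_1) = 4.98×10^-10 m = 0.498 nm.

L = 0.498 nm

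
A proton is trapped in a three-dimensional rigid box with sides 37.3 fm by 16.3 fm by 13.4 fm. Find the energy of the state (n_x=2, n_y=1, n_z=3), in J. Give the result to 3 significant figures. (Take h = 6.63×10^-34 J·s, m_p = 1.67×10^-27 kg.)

For a 3D rectangular well E = (h²/8m_p)·Σ n_i²/L_i² = (6.63×10^-34)²/(8·1.67×10^-27) · [2²/(37.3 fm)² + 1²/(16.3 fm)² + 3²/(13.4 fm)²].
Evaluating gives E = 1.87×10^-12 J.

E = 1.87×10^-12 J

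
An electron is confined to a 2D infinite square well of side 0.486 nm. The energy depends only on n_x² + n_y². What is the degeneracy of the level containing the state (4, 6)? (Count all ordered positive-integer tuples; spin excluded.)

degeneracy = 2

The level has n_x² + n_y² = 52. The ordered positive-integer solutions are (4, 6), (6, 4).
That gives 2 states.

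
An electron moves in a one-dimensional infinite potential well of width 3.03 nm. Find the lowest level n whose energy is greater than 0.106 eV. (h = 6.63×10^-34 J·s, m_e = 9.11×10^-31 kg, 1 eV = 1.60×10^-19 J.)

E_1 = h²/(8m_eL²) = 6.570×10^-21 J = 0.04106 eV.
Need n² > 0.106/0.04106 = 2.582, i.e. n > 1.607.
The smallest integer satisfying this is n = 2.

n = 2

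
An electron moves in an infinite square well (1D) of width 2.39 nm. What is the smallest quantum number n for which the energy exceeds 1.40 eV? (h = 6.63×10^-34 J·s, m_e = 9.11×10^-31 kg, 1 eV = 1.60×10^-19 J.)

E_1 = h²/(8m_eL²) = 1.056×10^-20 J = 0.06600 eV.
Need n² > 1.40/0.06600 = 21.21, i.e. n > 4.605.
The smallest integer satisfying this is n = 5.

n = 5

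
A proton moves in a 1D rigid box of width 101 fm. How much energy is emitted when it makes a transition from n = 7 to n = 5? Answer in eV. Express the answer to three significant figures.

|ΔE| = 4.82×10^5 eV

E_1 = h²/(8m_pL²) = 3.216×10^-15 J.
|ΔE| = |7² − 5²|·E_1 = 24·3.216×10^-15 J = 7.718×10^-14 J = 4.82×10^5 eV.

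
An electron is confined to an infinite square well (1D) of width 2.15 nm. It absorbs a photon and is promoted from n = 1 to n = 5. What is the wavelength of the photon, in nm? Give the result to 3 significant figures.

λ = 635 nm

E_1 = h²/(8m_eL²) = 1.303×10^-20 J, so ΔE = (5² − 1²)E_1 = 3.127×10^-19 J.
λ = hc/ΔE = (6.626×10^-34·2.998×10^8)/3.127×10^-19 = 6.35×10^-7 m = 635 nm.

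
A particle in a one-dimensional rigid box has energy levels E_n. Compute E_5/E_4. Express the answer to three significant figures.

1.56

E_n ∝ n², so E_5/E_4 = 5²/4² = 25/16 = 1.56.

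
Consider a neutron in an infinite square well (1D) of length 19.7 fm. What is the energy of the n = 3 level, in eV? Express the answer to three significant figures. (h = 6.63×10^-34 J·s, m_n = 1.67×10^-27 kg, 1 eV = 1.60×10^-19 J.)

For an infinite well E_n = n²h²/(8m_nL²), so E_1 = h²/(8m_nL²) = (6.63×10^-34)²/(8·1.67×10^-27·(1.97×10^-14 m)²) = 8.478×10^-14 J.
Then E_3 = 3²·E_1 = 9·8.478×10^-14 J = 7.630×10^-13 J.
Converting, E_3 = 7.630×10^-13 J / (1.60×10^-19 J/eV) = 4.77×10^6 eV.

E_3 = 4.77×10^6 eV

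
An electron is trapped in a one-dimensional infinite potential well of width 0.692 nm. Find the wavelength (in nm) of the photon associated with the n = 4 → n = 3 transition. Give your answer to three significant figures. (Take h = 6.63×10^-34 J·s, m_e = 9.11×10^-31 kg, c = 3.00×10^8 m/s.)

λ = 226 nm

E_1 = h²/(8m_eL²) = 1.260×10^-19 J, so ΔE = (4² − 3²)E_1 = 8.820×10^-19 J.
λ = hc/ΔE = (6.63×10^-34·3.00×10^8)/8.820×10^-19 = 2.26×10^-7 m = 226 nm.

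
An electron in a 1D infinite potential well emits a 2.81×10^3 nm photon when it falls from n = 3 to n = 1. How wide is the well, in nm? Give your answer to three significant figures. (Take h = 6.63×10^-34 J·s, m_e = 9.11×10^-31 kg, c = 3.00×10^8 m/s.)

L = 2.61 nm

The photon carries ΔE = hc/λ = 6.63×10^-34·3.00×10^8/2.81×10^-6 m = 7.078×10^-20 J.
Since ΔE = (3² − 1²)E_1, E_1 = 8.848×10^-21 J, and L = h/√(8m_eE_1) = 2.61×10^-9 m = 2.61 nm.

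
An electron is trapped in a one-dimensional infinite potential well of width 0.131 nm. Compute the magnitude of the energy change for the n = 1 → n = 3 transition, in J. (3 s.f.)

E_1 = h²/(8m_eL²) = 3.511×10^-18 J.
|ΔE| = |1² − 3²|·E_1 = 8·3.511×10^-18 J = 2.81×10^-17 J.

|ΔE| = 2.81×10^-17 J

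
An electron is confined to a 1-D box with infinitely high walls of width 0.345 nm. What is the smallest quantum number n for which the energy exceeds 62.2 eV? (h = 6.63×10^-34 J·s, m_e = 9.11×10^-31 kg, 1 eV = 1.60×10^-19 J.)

n = 5

E_1 = h²/(8m_eL²) = 5.067×10^-19 J = 3.167 eV.
Need n² > 62.2/3.167 = 19.64, i.e. n > 4.432.
The smallest integer satisfying this is n = 5.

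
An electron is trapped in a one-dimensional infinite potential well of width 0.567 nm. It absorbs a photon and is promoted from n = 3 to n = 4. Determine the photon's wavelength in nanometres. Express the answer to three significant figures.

E_1 = h²/(8m_eL²) = 1.874×10^-19 J, so ΔE = (4² − 3²)E_1 = 1.312×10^-18 J.
λ = hc/ΔE = (6.626×10^-34·2.998×10^8)/1.312×10^-18 = 1.51×10^-7 m = 151 nm.

λ = 151 nm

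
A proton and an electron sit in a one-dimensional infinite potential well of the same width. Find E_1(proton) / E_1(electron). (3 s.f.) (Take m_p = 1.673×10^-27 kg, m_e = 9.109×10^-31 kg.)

E_n ∝ 1/m at fixed n and L, so the ratio is m_e/m_p = 9.109×10^-31/1.673×10^-27 = 5.44×10^-4.

5.44×10^-4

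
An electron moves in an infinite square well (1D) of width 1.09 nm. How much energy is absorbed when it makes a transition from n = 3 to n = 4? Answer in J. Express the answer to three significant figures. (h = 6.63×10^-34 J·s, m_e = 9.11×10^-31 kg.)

E_1 = h²/(8m_eL²) = 5.077×10^-20 J.
|ΔE| = |3² − 4²|·E_1 = 7·5.077×10^-20 J = 3.55×10^-19 J.

|ΔE| = 3.55×10^-19 J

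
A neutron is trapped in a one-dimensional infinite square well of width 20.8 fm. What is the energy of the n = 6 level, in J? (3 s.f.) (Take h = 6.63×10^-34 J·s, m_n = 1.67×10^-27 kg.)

For an infinite well E_n = n²h²/(8m_nL²), so E_1 = h²/(8m_nL²) = (6.63×10^-34)²/(8·1.67×10^-27·(2.08×10^-14 m)²) = 7.605×10^-14 J.
Then E_6 = 6²·E_1 = 36·7.605×10^-14 J = 2.74×10^-12 J.

E_6 = 2.74×10^-12 J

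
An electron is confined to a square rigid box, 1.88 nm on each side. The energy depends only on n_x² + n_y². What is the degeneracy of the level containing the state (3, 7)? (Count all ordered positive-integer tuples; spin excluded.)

degeneracy = 2

The level has n_x² + n_y² = 58. The ordered positive-integer solutions are (3, 7), (7, 3).
That gives 2 states.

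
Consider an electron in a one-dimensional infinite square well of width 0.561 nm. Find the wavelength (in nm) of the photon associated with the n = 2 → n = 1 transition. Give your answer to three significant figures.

λ = 346 nm

E_1 = h²/(8m_eL²) = 1.914×10^-19 J, so ΔE = (2² − 1²)E_1 = 5.742×10^-19 J.
λ = hc/ΔE = (6.626×10^-34·2.998×10^8)/5.742×10^-19 = 3.46×10^-7 m = 346 nm.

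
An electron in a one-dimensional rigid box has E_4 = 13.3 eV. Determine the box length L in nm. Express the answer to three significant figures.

L = 0.673 nm

From E_n = n²h²/(8m_eL²), L = n·h/√(8m_eE_n).
E_4 = 13.3 eV = 2.131×10^-18 J, so L = 4·6.626×10^-34/√(8·9.109×10^-31·2.131×10^-18) = 6.73×10^-10 m = 0.673 nm.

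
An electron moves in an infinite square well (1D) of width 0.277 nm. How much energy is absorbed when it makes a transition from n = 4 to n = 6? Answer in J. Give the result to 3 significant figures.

E_1 = h²/(8m_eL²) = 7.852×10^-19 J.
|ΔE| = |4² − 6²|·E_1 = 20·7.852×10^-19 J = 1.57×10^-17 J.

|ΔE| = 1.57×10^-17 J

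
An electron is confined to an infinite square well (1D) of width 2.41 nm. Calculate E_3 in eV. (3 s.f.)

For an infinite well E_n = n²h²/(8m_eL²), so E_1 = h²/(8m_eL²) = (6.626×10^-34)²/(8·9.109×10^-31·(2.41×10^-9 m)²) = 1.037×10^-20 J.
Then E_3 = 3²·E_1 = 9·1.037×10^-20 J = 9.333×10^-20 J.
Converting, E_3 = 9.333×10^-20 J / (1.602×10^-19 J/eV) = 0.583 eV.

E_3 = 0.583 eV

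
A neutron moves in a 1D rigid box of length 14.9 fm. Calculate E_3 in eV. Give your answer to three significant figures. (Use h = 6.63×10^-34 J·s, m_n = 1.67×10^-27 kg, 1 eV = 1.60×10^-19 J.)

E_3 = 8.34×10^6 eV

For an infinite well E_n = n²h²/(8m_nL²), so E_1 = h²/(8m_nL²) = (6.63×10^-34)²/(8·1.67×10^-27·(1.49×10^-14 m)²) = 1.482×10^-13 J.
Then E_3 = 3²·E_1 = 9·1.482×10^-13 J = 1.334×10^-12 J.
Converting, E_3 = 1.334×10^-12 J / (1.60×10^-19 J/eV) = 8.34×10^6 eV.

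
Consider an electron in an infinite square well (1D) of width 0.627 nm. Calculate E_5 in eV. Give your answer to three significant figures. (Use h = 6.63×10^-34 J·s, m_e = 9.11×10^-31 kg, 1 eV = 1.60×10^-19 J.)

For an infinite well E_n = n²h²/(8m_eL²), so E_1 = h²/(8m_eL²) = (6.63×10^-34)²/(8·9.11×10^-31·(6.27×10^-10 m)²) = 1.534×10^-19 J.
Then E_5 = 5²·E_1 = 25·1.534×10^-19 J = 3.835×10^-18 J.
Converting, E_5 = 3.835×10^-18 J / (1.60×10^-19 J/eV) = 24.0 eV.

E_5 = 24.0 eV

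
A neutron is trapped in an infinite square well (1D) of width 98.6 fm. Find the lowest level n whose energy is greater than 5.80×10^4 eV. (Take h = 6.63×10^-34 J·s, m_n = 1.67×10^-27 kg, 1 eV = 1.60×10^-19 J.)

n = 2

E_1 = h²/(8m_nL²) = 3.384×10^-15 J = 2.115×10^4 eV.
Need n² > 5.80×10^4/2.115×10^4 = 2.742, i.e. n > 1.656.
The smallest integer satisfying this is n = 2.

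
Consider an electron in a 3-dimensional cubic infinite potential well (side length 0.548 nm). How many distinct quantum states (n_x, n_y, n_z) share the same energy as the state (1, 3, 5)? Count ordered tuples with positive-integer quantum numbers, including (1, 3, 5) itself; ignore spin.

The level has n_x² + n_y² + n_z² = 35. The ordered positive-integer solutions are (1, 3, 5), (1, 5, 3), (3, 1, 5), (3, 5, 1), (5, 1, 3), (5, 3, 1).
That gives 6 states.

degeneracy = 6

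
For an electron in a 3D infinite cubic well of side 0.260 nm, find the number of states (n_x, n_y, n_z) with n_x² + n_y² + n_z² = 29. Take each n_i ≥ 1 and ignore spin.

degeneracy = 6

The level has n_x² + n_y² + n_z² = 29. The ordered positive-integer solutions are (2, 3, 4), (2, 4, 3), (3, 2, 4), (3, 4, 2), (4, 2, 3), (4, 3, 2).
That gives 6 states.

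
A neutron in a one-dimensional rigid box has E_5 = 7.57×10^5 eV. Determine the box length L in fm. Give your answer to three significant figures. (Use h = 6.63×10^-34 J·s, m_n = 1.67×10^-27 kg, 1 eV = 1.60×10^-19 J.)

From E_n = n²h²/(8m_nL²), L = n·h/√(8m_nE_n).
E_5 = 7.57×10^5 eV = 1.211×10^-13 J, so L = 5·6.63×10^-34/√(8·1.67×10^-27·1.211×10^-13) = 8.24×10^-14 m = 82.4 fm.

L = 82.4 fm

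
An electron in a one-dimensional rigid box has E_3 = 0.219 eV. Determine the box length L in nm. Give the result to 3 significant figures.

L = 3.93 nm

From E_n = n²h²/(8m_eL²), L = n·h/√(8m_eE_n).
E_3 = 0.219 eV = 3.508×10^-20 J, so L = 3·6.626×10^-34/√(8·9.109×10^-31·3.508×10^-20) = 3.93×10^-9 m = 3.93 nm.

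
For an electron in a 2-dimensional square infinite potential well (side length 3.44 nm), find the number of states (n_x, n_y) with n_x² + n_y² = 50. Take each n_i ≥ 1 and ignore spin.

The level has n_x² + n_y² = 50. The ordered positive-integer solutions are (1, 7), (5, 5), (7, 1).
That gives 3 states.

degeneracy = 3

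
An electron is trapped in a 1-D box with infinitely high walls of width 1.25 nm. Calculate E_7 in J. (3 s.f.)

For an infinite well E_n = n²h²/(8m_eL²), so E_1 = h²/(8m_eL²) = (6.626×10^-34)²/(8·9.109×10^-31·(1.25×10^-9 m)²) = 3.856×10^-20 J.
Then E_7 = 7²·E_1 = 49·3.856×10^-20 J = 1.89×10^-18 J.

E_7 = 1.89×10^-18 J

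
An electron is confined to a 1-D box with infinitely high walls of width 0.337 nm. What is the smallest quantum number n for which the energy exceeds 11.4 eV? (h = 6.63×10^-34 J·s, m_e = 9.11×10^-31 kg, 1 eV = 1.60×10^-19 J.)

n = 2

E_1 = h²/(8m_eL²) = 5.311×10^-19 J = 3.319 eV.
Need n² > 11.4/3.319 = 3.435, i.e. n > 1.853.
The smallest integer satisfying this is n = 2.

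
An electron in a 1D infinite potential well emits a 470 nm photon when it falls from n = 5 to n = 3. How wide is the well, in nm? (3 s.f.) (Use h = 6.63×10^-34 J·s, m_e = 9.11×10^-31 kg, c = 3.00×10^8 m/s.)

L = 1.51 nm

The photon carries ΔE = hc/λ = 6.63×10^-34·3.00×10^8/4.70×10^-7 m = 4.232×10^-19 J.
Since ΔE = (5² − 3²)E_1, E_1 = 2.645×10^-20 J, and L = h/√(8m_eE_1) = 1.51×10^-9 m = 1.51 nm.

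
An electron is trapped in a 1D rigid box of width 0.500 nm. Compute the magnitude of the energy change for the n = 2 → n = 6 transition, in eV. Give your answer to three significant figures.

E_1 = h²/(8m_eL²) = 2.410×10^-19 J.
|ΔE| = |2² − 6²|·E_1 = 32·2.410×10^-19 J = 7.712×10^-18 J = 48.1 eV.

|ΔE| = 48.1 eV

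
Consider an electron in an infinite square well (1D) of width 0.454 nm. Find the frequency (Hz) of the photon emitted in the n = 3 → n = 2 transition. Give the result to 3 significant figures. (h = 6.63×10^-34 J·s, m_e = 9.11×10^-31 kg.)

f = 2.21×10^15 Hz

E_1 = h²/(8m_eL²) = 2.926×10^-19 J and ΔE = (3² − 2²)E_1 = 1.463×10^-18 J.
f = ΔE/h = 1.463×10^-18/6.63×10^-34 = 2.21×10^15 Hz.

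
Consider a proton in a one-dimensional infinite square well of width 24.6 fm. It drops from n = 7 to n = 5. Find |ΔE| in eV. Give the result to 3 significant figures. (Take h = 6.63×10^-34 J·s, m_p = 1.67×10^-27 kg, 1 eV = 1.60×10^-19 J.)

|ΔE| = 8.16×10^6 eV

E_1 = h²/(8m_pL²) = 5.437×10^-14 J.
|ΔE| = |7² − 5²|·E_1 = 24·5.437×10^-14 J = 1.305×10^-12 J = 8.16×10^6 eV.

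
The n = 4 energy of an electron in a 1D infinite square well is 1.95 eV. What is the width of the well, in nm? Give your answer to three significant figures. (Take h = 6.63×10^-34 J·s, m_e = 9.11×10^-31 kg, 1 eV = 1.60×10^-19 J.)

L = 1.76 nm

From E_n = n²h²/(8m_eL²), L = n·h/√(8m_eE_n).
E_4 = 1.95 eV = 3.120×10^-19 J, so L = 4·6.63×10^-34/√(8·9.11×10^-31·3.120×10^-19) = 1.76×10^-9 m = 1.76 nm.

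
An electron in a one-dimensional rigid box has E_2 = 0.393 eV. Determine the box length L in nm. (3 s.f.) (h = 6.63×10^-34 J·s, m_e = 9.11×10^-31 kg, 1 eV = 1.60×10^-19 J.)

L = 1.96 nm

From E_n = n²h²/(8m_eL²), L = n·h/√(8m_eE_n).
E_2 = 0.393 eV = 6.288×10^-20 J, so L = 2·6.63×10^-34/√(8·9.11×10^-31·6.288×10^-20) = 1.96×10^-9 m = 1.96 nm.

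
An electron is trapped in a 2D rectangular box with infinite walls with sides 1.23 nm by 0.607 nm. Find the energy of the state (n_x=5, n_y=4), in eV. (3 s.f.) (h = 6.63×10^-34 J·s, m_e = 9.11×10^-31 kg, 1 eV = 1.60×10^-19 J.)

E = 22.6 eV

For a 2D rectangular well E = (h²/8m_e)·Σ n_i²/L_i² = (6.63×10^-34)²/(8·9.11×10^-31) · [5²/(1.23 nm)² + 4²/(0.607 nm)²].
Evaluating gives E = 3.616×10^-18 J = 22.6 eV.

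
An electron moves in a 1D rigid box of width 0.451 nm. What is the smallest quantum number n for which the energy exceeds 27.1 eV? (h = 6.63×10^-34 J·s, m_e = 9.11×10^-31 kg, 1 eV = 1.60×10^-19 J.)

E_1 = h²/(8m_eL²) = 2.965×10^-19 J = 1.853 eV.
Need n² > 27.1/1.853 = 14.62, i.e. n > 3.824.
The smallest integer satisfying this is n = 4.

n = 4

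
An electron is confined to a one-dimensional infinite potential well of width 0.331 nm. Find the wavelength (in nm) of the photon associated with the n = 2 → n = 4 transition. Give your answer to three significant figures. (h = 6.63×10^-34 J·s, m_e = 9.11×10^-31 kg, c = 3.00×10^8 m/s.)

E_1 = h²/(8m_eL²) = 5.505×10^-19 J, so ΔE = (4² − 2²)E_1 = 6.606×10^-18 J.
λ = hc/ΔE = (6.63×10^-34·3.00×10^8)/6.606×10^-18 = 3.01×10^-8 m = 30.1 nm.

λ = 30.1 nm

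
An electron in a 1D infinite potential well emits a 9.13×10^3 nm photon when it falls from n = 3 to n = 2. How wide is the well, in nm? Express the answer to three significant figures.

L = 3.72 nm

The photon carries ΔE = hc/λ = 6.626×10^-34·2.998×10^8/9.13×10^-6 m = 2.176×10^-20 J.
Since ΔE = (3² − 2²)E_1, E_1 = 4.352×10^-21 J, and L = h/√(8m_eE_1) = 3.72×10^-9 m = 3.72 nm.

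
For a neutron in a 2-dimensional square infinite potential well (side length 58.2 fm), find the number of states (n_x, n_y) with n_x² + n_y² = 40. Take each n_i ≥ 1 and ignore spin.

degeneracy = 2

The level has n_x² + n_y² = 40. The ordered positive-integer solutions are (2, 6), (6, 2).
That gives 2 states.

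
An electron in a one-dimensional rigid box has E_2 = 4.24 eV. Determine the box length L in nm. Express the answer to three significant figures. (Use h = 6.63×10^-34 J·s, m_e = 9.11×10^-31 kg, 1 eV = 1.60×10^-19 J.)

L = 0.596 nm

From E_n = n²h²/(8m_eL²), L = n·h/√(8m_eE_n).
E_2 = 4.24 eV = 6.784×10^-19 J, so L = 2·6.63×10^-34/√(8·9.11×10^-31·6.784×10^-19) = 5.96×10^-10 m = 0.596 nm.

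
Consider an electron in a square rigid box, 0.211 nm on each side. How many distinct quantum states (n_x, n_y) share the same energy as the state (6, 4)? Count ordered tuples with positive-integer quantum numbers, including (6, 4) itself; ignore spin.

The level has n_x² + n_y² = 52. The ordered positive-integer solutions are (4, 6), (6, 4).
That gives 2 states.

degeneracy = 2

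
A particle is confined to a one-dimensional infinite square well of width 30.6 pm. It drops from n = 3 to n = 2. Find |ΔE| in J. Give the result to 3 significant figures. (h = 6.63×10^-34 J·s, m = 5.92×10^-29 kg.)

E_1 = h²/(8mL²) = 9.912×10^-19 J.
|ΔE| = |3² − 2²|·E_1 = 5·9.912×10^-19 J = 4.96×10^-18 J.

|ΔE| = 4.96×10^-18 J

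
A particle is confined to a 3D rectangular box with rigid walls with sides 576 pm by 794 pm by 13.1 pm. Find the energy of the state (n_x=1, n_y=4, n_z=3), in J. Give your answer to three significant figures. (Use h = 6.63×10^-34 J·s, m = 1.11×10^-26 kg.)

For a 3D rectangular well E = (h²/8m)·Σ n_i²/L_i² = (6.63×10^-34)²/(8·1.11×10^-26) · [1²/(576 pm)² + 4²/(794 pm)² + 3²/(13.1 pm)²].
Evaluating gives E = 2.60×10^-19 J.

E = 2.60×10^-19 J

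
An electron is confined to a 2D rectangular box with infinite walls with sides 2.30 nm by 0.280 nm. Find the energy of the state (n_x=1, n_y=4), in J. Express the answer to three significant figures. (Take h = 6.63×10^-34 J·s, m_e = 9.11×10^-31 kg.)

For a 2D rectangular well E = (h²/8m_e)·Σ n_i²/L_i² = (6.63×10^-34)²/(8·9.11×10^-31) · [1²/(2.30 nm)² + 4²/(0.280 nm)²].
Evaluating gives E = 1.23×10^-17 J.

E = 1.23×10^-17 J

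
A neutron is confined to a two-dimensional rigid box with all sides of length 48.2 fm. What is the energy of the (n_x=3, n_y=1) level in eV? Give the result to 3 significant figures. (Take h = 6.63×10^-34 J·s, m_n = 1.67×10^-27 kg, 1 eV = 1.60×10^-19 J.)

E = 8.85×10^5 eV

For a 2D rectangular well E = (h²/8m_n)·Σ n_i²/L_i² = (6.63×10^-34)²/(8·1.67×10^-27) · [3²/(48.2 fm)² + 1²/(48.2 fm)²].
Evaluating gives E = 1.416×10^-13 J = 8.85×10^5 eV.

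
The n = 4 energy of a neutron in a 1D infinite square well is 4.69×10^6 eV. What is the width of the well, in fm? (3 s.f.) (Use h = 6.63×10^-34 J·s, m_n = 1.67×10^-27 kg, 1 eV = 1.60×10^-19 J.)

From E_n = n²h²/(8m_nL²), L = n·h/√(8m_nE_n).
E_4 = 4.69×10^6 eV = 7.504×10^-13 J, so L = 4·6.63×10^-34/√(8·1.67×10^-27·7.504×10^-13) = 2.65×10^-14 m = 26.5 fm.

L = 26.5 fm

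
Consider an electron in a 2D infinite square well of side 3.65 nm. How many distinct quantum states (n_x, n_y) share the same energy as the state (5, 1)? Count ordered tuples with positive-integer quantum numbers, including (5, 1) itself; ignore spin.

The level has n_x² + n_y² = 26. The ordered positive-integer solutions are (1, 5), (5, 1).
That gives 2 states.

degeneracy = 2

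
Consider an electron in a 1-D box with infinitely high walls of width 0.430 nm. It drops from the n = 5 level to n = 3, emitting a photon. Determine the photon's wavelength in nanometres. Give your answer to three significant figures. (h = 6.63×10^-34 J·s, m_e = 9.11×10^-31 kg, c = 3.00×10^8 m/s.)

λ = 38.1 nm

E_1 = h²/(8m_eL²) = 3.262×10^-19 J, so ΔE = (5² − 3²)E_1 = 5.219×10^-18 J.
λ = hc/ΔE = (6.63×10^-34·3.00×10^8)/5.219×10^-18 = 3.81×10^-8 m = 38.1 nm.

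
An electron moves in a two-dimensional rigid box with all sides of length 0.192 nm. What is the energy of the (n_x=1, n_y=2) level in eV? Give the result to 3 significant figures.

E = 51.0 eV

For a 2D rectangular well E = (h²/8m_e)·Σ n_i²/L_i² = (6.626×10^-34)²/(8·9.109×10^-31) · [1²/(0.192 nm)² + 2²/(0.192 nm)²].
Evaluating gives E = 8.172×10^-18 J = 51.0 eV.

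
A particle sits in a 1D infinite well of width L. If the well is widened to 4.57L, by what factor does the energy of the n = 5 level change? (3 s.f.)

0.0479

E_n ∝ 1/L², so the energy scales by 1/4.57² = 0.0479.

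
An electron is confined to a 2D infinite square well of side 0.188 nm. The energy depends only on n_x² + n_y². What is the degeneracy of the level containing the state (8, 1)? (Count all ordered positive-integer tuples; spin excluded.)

degeneracy = 4

The level has n_x² + n_y² = 65. The ordered positive-integer solutions are (1, 8), (4, 7), (7, 4), (8, 1).
That gives 4 states.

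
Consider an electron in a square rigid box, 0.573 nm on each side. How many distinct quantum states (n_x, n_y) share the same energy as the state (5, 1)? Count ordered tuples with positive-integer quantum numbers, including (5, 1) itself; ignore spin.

degeneracy = 2

The level has n_x² + n_y² = 26. The ordered positive-integer solutions are (1, 5), (5, 1).
That gives 2 states.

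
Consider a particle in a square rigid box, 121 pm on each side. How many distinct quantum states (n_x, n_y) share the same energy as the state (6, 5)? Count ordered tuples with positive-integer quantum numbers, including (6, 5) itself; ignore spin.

degeneracy = 2

The level has n_x² + n_y² = 61. The ordered positive-integer solutions are (5, 6), (6, 5).
That gives 2 states.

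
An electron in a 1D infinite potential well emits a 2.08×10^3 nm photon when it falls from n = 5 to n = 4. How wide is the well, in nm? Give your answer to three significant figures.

The photon carries ΔE = hc/λ = 6.626×10^-34·2.998×10^8/2.08×10^-6 m = 9.550×10^-20 J.
Since ΔE = (5² − 4²)E_1, E_1 = 1.061×10^-20 J, and L = h/√(8m_eE_1) = 2.38×10^-9 m = 2.38 nm.

L = 2.38 nm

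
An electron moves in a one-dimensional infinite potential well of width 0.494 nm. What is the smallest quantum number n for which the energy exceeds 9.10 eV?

n = 3

E_1 = h²/(8m_eL²) = 2.469×10^-19 J = 1.541 eV.
Need n² > 9.10/1.541 = 5.905, i.e. n > 2.430.
The smallest integer satisfying this is n = 3.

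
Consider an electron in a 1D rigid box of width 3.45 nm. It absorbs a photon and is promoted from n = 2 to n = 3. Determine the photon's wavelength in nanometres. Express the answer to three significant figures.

E_1 = h²/(8m_eL²) = 5.062×10^-21 J, so ΔE = (3² − 2²)E_1 = 2.531×10^-20 J.
λ = hc/ΔE = (6.626×10^-34·2.998×10^8)/2.531×10^-20 = 7.85×10^-6 m = 7.85×10^3 nm.

λ = 7.85×10^3 nm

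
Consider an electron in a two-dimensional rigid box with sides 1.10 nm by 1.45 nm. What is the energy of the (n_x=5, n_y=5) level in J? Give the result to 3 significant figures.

E = 1.96×10^-18 J

For a 2D rectangular well E = (h²/8m_e)·Σ n_i²/L_i² = (6.626×10^-34)²/(8·9.109×10^-31) · [5²/(1.10 nm)² + 5²/(1.45 nm)²].
Evaluating gives E = 1.96×10^-18 J.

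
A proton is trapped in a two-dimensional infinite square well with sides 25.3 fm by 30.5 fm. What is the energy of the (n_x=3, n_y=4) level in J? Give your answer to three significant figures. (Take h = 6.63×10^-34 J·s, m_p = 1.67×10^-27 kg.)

E = 1.03×10^-12 J

For a 2D rectangular well E = (h²/8m_p)·Σ n_i²/L_i² = (6.63×10^-34)²/(8·1.67×10^-27) · [3²/(25.3 fm)² + 4²/(30.5 fm)²].
Evaluating gives E = 1.03×10^-12 J.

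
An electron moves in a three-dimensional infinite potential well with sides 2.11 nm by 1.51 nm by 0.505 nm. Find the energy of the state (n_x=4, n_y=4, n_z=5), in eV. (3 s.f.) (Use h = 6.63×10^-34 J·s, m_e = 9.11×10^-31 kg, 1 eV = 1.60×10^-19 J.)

For a 3D rectangular well E = (h²/8m_e)·Σ n_i²/L_i² = (6.63×10^-34)²/(8·9.11×10^-31) · [4²/(2.11 nm)² + 4²/(1.51 nm)² + 5²/(0.505 nm)²].
Evaluating gives E = 6.553×10^-18 J = 41.0 eV.

E = 41.0 eV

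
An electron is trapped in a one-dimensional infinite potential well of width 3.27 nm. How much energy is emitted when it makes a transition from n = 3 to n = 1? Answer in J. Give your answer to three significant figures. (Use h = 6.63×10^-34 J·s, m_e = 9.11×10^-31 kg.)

E_1 = h²/(8m_eL²) = 5.641×10^-21 J.
|ΔE| = |3² − 1²|·E_1 = 8·5.641×10^-21 J = 4.51×10^-20 J.

|ΔE| = 4.51×10^-20 J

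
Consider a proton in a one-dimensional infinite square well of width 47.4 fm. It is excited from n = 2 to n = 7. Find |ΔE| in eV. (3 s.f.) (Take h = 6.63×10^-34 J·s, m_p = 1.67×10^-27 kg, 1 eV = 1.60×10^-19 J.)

E_1 = h²/(8m_pL²) = 1.464×10^-14 J.
|ΔE| = |2² − 7²|·E_1 = 45·1.464×10^-14 J = 6.588×10^-13 J = 4.12×10^6 eV.

|ΔE| = 4.12×10^6 eV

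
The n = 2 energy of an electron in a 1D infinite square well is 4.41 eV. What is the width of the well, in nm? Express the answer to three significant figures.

L = 0.584 nm

From E_n = n²h²/(8m_eL²), L = n·h/√(8m_eE_n).
E_2 = 4.41 eV = 7.065×10^-19 J, so L = 2·6.626×10^-34/√(8·9.109×10^-31·7.065×10^-19) = 5.84×10^-10 m = 0.584 nm.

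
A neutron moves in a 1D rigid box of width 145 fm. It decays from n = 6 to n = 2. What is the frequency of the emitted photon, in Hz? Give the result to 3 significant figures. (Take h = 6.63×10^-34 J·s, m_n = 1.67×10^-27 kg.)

f = 7.55×10^19 Hz

E_1 = h²/(8m_nL²) = 1.565×10^-15 J and ΔE = (6² − 2²)E_1 = 5.008×10^-14 J.
f = ΔE/h = 5.008×10^-14/6.63×10^-34 = 7.55×10^19 Hz.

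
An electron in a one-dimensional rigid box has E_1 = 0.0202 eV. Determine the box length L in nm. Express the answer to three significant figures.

From E_n = n²h²/(8m_eL²), L = n·h/√(8m_eE_n).
E_1 = 0.0202 eV = 3.236×10^-21 J, so L = 1·6.626×10^-34/√(8·9.109×10^-31·3.236×10^-21) = 4.31×10^-9 m = 4.31 nm.

L = 4.31 nm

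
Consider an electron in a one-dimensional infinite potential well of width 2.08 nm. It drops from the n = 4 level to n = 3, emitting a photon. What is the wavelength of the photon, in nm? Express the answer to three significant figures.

E_1 = h²/(8m_eL²) = 1.393×10^-20 J, so ΔE = (4² − 3²)E_1 = 9.751×10^-20 J.
λ = hc/ΔE = (6.626×10^-34·2.998×10^8)/9.751×10^-20 = 2.04×10^-6 m = 2.04×10^3 nm.

λ = 2.04×10^3 nm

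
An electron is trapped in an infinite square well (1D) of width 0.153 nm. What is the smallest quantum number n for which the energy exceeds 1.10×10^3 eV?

n = 9

E_1 = h²/(8m_eL²) = 2.574×10^-18 J = 16.07 eV.
Need n² > 1.10×10^3/16.07 = 68.45, i.e. n > 8.273.
The smallest integer satisfying this is n = 9.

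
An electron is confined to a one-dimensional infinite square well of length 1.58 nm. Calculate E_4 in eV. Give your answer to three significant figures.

E_4 = 2.41 eV

For an infinite well E_n = n²h²/(8m_eL²), so E_1 = h²/(8m_eL²) = (6.626×10^-34)²/(8·9.109×10^-31·(1.58×10^-9 m)²) = 2.413×10^-20 J.
Then E_4 = 4²·E_1 = 16·2.413×10^-20 J = 3.861×10^-19 J.
Converting, E_4 = 3.861×10^-19 J / (1.602×10^-19 J/eV) = 2.41 eV.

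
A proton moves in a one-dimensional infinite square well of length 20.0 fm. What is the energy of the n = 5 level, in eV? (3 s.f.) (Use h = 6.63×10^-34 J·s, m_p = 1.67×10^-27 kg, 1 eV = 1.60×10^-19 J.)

E_5 = 1.29×10^7 eV

For an infinite well E_n = n²h²/(8m_pL²), so E_1 = h²/(8m_pL²) = (6.63×10^-34)²/(8·1.67×10^-27·(2.00×10^-14 m)²) = 8.225×10^-14 J.
Then E_5 = 5²·E_1 = 25·8.225×10^-14 J = 2.056×10^-12 J.
Converting, E_5 = 2.056×10^-12 J / (1.60×10^-19 J/eV) = 1.29×10^7 eV.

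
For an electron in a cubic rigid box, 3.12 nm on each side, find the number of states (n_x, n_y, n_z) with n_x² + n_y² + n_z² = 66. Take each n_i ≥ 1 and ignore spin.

degeneracy = 12

The level has n_x² + n_y² + n_z² = 66. The ordered positive-integer solutions are (1, 1, 8), (1, 4, 7), (1, 7, 4), (1, 8, 1), (4, 1, 7), (4, 5, 5), (4, 7, 1), (5, 4, 5), (5, 5, 4), (7, 1, 4), (7, 4, 1), (8, 1, 1).
That gives 12 states.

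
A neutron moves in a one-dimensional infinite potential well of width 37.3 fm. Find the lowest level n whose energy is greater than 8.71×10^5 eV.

E_1 = h²/(8m_nL²) = 2.355×10^-14 J = 1.470×10^5 eV.
Need n² > 8.71×10^5/1.470×10^5 = 5.925, i.e. n > 2.434.
The smallest integer satisfying this is n = 3.

n = 3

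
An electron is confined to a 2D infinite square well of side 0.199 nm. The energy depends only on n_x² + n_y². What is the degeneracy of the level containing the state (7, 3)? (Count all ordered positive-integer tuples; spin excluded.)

degeneracy = 2

The level has n_x² + n_y² = 58. The ordered positive-integer solutions are (3, 7), (7, 3).
That gives 2 states.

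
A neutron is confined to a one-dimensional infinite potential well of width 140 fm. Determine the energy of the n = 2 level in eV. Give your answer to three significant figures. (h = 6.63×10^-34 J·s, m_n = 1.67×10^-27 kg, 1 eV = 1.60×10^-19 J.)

For an infinite well E_n = n²h²/(8m_nL²), so E_1 = h²/(8m_nL²) = (6.63×10^-34)²/(8·1.67×10^-27·(1.40×10^-13 m)²) = 1.679×10^-15 J.
Then E_2 = 2²·E_1 = 4·1.679×10^-15 J = 6.716×10^-15 J.
Converting, E_2 = 6.716×10^-15 J / (1.60×10^-19 J/eV) = 4.20×10^4 eV.

E_2 = 4.20×10^4 eV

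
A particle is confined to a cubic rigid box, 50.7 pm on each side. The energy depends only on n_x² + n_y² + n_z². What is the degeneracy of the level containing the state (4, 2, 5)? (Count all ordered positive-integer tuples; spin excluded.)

degeneracy = 6

The level has n_x² + n_y² + n_z² = 45. The ordered positive-integer solutions are (2, 4, 5), (2, 5, 4), (4, 2, 5), (4, 5, 2), (5, 2, 4), (5, 4, 2).
That gives 6 states.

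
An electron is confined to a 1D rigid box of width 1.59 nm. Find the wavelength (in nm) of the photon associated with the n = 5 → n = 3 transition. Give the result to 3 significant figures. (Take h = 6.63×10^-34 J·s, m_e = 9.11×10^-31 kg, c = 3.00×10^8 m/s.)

λ = 521 nm

E_1 = h²/(8m_eL²) = 2.386×10^-20 J, so ΔE = (5² − 3²)E_1 = 3.818×10^-19 J.
λ = hc/ΔE = (6.63×10^-34·3.00×10^8)/3.818×10^-19 = 5.21×10^-7 m = 521 nm.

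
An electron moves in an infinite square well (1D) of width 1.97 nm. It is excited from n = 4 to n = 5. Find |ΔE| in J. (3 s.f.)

|ΔE| = 1.40×10^-19 J

E_1 = h²/(8m_eL²) = 1.552×10^-20 J.
|ΔE| = |4² − 5²|·E_1 = 9·1.552×10^-20 J = 1.40×10^-19 J.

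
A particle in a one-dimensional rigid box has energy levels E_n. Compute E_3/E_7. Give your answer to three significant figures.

E_n ∝ n², so E_3/E_7 = 3²/7² = 9/49 = 0.184.

0.184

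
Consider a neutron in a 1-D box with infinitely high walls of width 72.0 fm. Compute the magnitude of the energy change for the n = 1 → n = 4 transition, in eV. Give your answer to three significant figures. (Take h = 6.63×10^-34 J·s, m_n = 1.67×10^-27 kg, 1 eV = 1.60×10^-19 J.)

|ΔE| = 5.95×10^5 eV

E_1 = h²/(8m_nL²) = 6.347×10^-15 J.
|ΔE| = |1² − 4²|·E_1 = 15·6.347×10^-15 J = 9.520×10^-14 J = 5.95×10^5 eV.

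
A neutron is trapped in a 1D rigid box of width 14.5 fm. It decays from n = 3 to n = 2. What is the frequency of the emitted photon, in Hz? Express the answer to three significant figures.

E_1 = h²/(8m_nL²) = 1.558×10^-13 J and ΔE = (3² − 2²)E_1 = 7.790×10^-13 J.
f = ΔE/h = 7.790×10^-13/6.626×10^-34 = 1.18×10^21 Hz.

f = 1.18×10^21 Hz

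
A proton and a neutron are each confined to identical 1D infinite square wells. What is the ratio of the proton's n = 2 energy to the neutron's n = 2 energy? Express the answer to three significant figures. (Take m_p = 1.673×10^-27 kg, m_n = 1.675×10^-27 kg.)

1.00

E_n ∝ 1/m at fixed n and L, so the ratio is m_n/m_p = 1.675×10^-27/1.673×10^-27 = 1.00.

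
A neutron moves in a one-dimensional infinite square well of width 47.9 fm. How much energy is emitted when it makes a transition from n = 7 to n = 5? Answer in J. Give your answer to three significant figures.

E_1 = h²/(8m_nL²) = 1.428×10^-14 J.
|ΔE| = |7² − 5²|·E_1 = 24·1.428×10^-14 J = 3.43×10^-13 J.

|ΔE| = 3.43×10^-13 J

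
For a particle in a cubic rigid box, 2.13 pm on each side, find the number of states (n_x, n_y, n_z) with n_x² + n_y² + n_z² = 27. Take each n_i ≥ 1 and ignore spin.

The level has n_x² + n_y² + n_z² = 27. The ordered positive-integer solutions are (1, 1, 5), (1, 5, 1), (3, 3, 3), (5, 1, 1).
That gives 4 states.

degeneracy = 4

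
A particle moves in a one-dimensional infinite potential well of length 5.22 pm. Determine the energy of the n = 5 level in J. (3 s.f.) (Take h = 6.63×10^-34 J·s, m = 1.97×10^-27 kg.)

E_5 = 2.56×10^-17 J

For an infinite well E_n = n²h²/(8mL²), so E_1 = h²/(8mL²) = (6.63×10^-34)²/(8·1.97×10^-27·(5.22×10^-12 m)²) = 1.024×10^-18 J.
Then E_5 = 5²·E_1 = 25·1.024×10^-18 J = 2.56×10^-17 J.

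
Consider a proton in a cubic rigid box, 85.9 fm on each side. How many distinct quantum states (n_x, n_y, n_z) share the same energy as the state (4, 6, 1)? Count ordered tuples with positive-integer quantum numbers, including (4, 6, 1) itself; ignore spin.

degeneracy = 6

The level has n_x² + n_y² + n_z² = 53. The ordered positive-integer solutions are (1, 4, 6), (1, 6, 4), (4, 1, 6), (4, 6, 1), (6, 1, 4), (6, 4, 1).
That gives 6 states.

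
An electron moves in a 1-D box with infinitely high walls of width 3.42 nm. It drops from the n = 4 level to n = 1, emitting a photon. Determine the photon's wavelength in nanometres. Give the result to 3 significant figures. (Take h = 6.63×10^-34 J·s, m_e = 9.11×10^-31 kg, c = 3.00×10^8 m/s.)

E_1 = h²/(8m_eL²) = 5.157×10^-21 J, so ΔE = (4² − 1²)E_1 = 7.735×10^-20 J.
λ = hc/ΔE = (6.63×10^-34·3.00×10^8)/7.735×10^-20 = 2.57×10^-6 m = 2.57×10^3 nm.

λ = 2.57×10^3 nm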